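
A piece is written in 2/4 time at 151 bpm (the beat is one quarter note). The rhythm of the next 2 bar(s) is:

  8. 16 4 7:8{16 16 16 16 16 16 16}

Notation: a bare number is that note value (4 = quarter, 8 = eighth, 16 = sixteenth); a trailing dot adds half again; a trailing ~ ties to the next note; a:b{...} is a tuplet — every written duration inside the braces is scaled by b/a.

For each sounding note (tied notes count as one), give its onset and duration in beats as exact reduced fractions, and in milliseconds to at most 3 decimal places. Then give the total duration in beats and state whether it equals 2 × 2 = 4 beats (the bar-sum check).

1) 0.0ms=0b +298.013ms=3/4b
2) 298.013ms=3/4b +99.338ms=1/4b
3) 397.351ms=1b +397.351ms=1b
4) 794.702ms=2b +113.529ms=2/7b
5) 908.231ms=16/7b +113.529ms=2/7b
6) 1021.76ms=18/7b +113.529ms=2/7b
7) 1135.289ms=20/7b +113.529ms=2/7b
8) 1248.817ms=22/7b +113.529ms=2/7b
9) 1362.346ms=24/7b +113.529ms=2/7b
10) 1475.875ms=26/7b +113.529ms=2/7b
Σ=4b of 4 (151bpm 2/4) — PASS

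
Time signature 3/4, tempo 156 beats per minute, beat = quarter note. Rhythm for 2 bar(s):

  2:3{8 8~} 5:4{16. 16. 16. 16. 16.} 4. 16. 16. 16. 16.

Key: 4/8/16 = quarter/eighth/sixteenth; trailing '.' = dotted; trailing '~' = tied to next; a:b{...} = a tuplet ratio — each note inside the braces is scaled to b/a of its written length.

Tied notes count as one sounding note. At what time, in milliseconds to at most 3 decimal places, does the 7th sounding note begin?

1. 0.0ms @ 0 + 288.462ms (3/4)
2. 288.462ms @ 3/4 + 403.846ms (21/20)
3. 692.308ms @ 9/5 + 115.385ms (3/10)
4. 807.692ms @ 21/10 + 115.385ms (3/10)
5. 923.077ms @ 12/5 + 115.385ms (3/10)
6. 1038.462ms @ 27/10 + 115.385ms (3/10)
7. 1153.846ms @ 3 + 576.923ms (3/2)
8. 1730.769ms @ 9/2 + 144.231ms (3/8)
9. 1875.0ms @ 39/8 + 144.231ms (3/8)
10. 2019.231ms @ 21/4 + 144.231ms (3/8)
11. 2163.462ms @ 45/8 + 144.231ms (3/8)

note 7 onset = 3b = 1153.846ms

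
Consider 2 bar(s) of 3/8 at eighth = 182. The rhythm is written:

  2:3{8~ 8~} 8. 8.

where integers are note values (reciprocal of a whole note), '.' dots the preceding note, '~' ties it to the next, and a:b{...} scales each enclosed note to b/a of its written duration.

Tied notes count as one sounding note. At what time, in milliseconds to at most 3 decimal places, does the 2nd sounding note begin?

note 2 onset = 9/2b = 1483.516ms

1. 0.0ms @ 0 + 1483.516ms (9/2)
2. 1483.516ms @ 9/2 + 494.505ms (3/2)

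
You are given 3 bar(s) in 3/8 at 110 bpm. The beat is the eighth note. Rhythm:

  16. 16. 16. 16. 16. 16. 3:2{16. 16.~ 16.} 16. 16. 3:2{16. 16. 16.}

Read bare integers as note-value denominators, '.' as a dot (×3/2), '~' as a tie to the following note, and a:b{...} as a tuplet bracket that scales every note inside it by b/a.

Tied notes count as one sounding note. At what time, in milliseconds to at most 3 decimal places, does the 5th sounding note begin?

note 5 onset = 3b = 1636.364ms

1. 0.0ms @ 0 + 409.091ms (3/4)
2. 409.091ms @ 3/4 + 409.091ms (3/4)
3. 818.182ms @ 3/2 + 409.091ms (3/4)
4. 1227.273ms @ 9/4 + 409.091ms (3/4)
5. 1636.364ms @ 3 + 409.091ms (3/4)
6. 2045.455ms @ 15/4 + 409.091ms (3/4)
7. 2454.545ms @ 9/2 + 272.727ms (1/2)
8. 2727.273ms @ 5 + 545.455ms (1)
9. 3272.727ms @ 6 + 409.091ms (3/4)
10. 3681.818ms @ 27/4 + 409.091ms (3/4)
11. 4090.909ms @ 15/2 + 272.727ms (1/2)
12. 4363.636ms @ 8 + 272.727ms (1/2)
13. 4636.364ms @ 17/2 + 272.727ms (1/2)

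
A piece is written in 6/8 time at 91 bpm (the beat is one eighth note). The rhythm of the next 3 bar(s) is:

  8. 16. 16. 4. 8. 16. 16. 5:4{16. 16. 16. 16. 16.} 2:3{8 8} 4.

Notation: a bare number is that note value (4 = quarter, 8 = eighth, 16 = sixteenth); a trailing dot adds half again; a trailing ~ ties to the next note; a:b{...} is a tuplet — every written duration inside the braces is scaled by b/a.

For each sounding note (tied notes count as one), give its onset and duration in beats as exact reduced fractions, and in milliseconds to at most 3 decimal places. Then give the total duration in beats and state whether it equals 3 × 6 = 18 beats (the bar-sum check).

1) 0.0ms=0b +989.011ms=3/2b
2) 989.011ms=3/2b +494.505ms=3/4b
3) 1483.516ms=9/4b +494.505ms=3/4b
4) 1978.022ms=3b +1978.022ms=3b
5) 3956.044ms=6b +989.011ms=3/2b
6) 4945.055ms=15/2b +494.505ms=3/4b
7) 5439.56ms=33/4b +494.505ms=3/4b
8) 5934.066ms=9b +395.604ms=3/5b
9) 6329.67ms=48/5b +395.604ms=3/5b
10) 6725.275ms=51/5b +395.604ms=3/5b
11) 7120.879ms=54/5b +395.604ms=3/5b
12) 7516.484ms=57/5b +395.604ms=3/5b
13) 7912.088ms=12b +989.011ms=3/2b
14) 8901.099ms=27/2b +989.011ms=3/2b
15) 9890.11ms=15b +1978.022ms=3b
Σ=18b of 18 (91bpm 6/8) — PASS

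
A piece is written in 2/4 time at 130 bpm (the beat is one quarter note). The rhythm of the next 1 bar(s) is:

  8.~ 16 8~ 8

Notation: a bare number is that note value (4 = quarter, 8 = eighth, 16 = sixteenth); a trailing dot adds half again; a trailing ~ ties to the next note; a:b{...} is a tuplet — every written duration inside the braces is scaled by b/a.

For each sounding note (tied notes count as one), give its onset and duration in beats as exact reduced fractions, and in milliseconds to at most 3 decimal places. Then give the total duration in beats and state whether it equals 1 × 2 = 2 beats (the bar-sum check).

1) 0.0ms=0b +461.538ms=1b
2) 461.538ms=1b +461.538ms=1b
Σ=2b of 2 (130bpm 2/4) — PASS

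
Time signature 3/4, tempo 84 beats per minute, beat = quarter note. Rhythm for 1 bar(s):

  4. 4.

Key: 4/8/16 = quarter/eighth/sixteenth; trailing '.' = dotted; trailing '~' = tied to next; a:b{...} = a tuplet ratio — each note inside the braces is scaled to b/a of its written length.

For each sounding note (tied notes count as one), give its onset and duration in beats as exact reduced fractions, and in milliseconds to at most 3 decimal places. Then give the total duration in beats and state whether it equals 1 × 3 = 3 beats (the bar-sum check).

1) 0.0ms=0b +1071.429ms=3/2b
2) 1071.429ms=3/2b +1071.429ms=3/2b
Σ=3b of 3 (84bpm 3/4) — PASS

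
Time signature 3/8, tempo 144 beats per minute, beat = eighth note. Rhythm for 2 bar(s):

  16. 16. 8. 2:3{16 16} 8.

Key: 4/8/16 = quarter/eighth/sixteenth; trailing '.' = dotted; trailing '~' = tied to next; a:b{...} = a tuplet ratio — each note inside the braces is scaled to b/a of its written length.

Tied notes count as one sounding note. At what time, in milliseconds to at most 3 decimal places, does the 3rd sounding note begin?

1. 0.0ms @ 0 + 312.5ms (3/4)
2. 312.5ms @ 3/4 + 312.5ms (3/4)
3. 625.0ms @ 3/2 + 625.0ms (3/2)
4. 1250.0ms @ 3 + 312.5ms (3/4)
5. 1562.5ms @ 15/4 + 312.5ms (3/4)
6. 1875.0ms @ 9/2 + 625.0ms (3/2)

note 3 onset = 3/2b = 625.0ms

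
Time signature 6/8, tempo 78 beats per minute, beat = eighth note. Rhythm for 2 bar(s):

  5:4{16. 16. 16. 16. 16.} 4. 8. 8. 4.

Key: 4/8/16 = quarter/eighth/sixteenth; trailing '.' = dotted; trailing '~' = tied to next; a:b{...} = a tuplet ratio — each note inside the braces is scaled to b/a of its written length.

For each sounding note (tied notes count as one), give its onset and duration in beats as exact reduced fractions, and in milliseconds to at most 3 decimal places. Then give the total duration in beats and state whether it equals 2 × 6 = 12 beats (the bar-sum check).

1) 0.0ms=0b +461.538ms=3/5b
2) 461.538ms=3/5b +461.538ms=3/5b
3) 923.077ms=6/5b +461.538ms=3/5b
4) 1384.615ms=9/5b +461.538ms=3/5b
5) 1846.154ms=12/5b +461.538ms=3/5b
6) 2307.692ms=3b +2307.692ms=3b
7) 4615.385ms=6b +1153.846ms=3/2b
8) 5769.231ms=15/2b +1153.846ms=3/2b
9) 6923.077ms=9b +2307.692ms=3b
Σ=12b of 12 (78bpm 6/8) — PASS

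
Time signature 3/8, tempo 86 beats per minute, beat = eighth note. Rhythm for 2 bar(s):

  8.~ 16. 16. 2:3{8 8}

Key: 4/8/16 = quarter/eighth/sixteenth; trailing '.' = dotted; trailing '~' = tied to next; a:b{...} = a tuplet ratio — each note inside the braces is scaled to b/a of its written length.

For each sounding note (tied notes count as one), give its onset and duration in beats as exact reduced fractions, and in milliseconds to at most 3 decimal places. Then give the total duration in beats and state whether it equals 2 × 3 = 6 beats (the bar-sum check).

1) 0.0ms=0b +1569.767ms=9/4b
2) 1569.767ms=9/4b +523.256ms=3/4b
3) 2093.023ms=3b +1046.512ms=3/2b
4) 3139.535ms=9/2b +1046.512ms=3/2b
Σ=6b of 6 (86bpm 3/8) — PASS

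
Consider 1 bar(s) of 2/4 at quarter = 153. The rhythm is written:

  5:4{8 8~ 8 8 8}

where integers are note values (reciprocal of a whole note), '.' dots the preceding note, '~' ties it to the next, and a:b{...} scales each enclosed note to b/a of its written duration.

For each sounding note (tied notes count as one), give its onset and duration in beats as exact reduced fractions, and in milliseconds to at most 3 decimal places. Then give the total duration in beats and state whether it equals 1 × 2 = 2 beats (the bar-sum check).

1) 0.0ms=0b +156.863ms=2/5b
2) 156.863ms=2/5b +313.725ms=4/5b
3) 470.588ms=6/5b +156.863ms=2/5b
4) 627.451ms=8/5b +156.863ms=2/5b
Σ=2b of 2 (153bpm 2/4) — PASS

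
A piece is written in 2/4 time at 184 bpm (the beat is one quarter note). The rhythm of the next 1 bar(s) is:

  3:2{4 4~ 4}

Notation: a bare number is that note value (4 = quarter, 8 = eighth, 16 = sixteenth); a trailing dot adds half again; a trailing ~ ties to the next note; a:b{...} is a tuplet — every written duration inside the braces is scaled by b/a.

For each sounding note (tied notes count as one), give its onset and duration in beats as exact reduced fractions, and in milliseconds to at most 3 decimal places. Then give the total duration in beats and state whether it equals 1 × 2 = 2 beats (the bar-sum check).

1) 0.0ms=0b +217.391ms=2/3b
2) 217.391ms=2/3b +434.783ms=4/3b
Σ=2b of 2 (184bpm 2/4) — PASS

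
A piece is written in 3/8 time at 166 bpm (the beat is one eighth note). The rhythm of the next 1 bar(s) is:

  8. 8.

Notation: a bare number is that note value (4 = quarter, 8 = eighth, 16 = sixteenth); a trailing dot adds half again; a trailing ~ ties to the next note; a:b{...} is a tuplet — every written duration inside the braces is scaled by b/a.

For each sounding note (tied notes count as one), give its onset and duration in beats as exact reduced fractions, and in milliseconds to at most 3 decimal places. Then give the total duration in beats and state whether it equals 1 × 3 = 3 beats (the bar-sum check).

1) 0.0ms=0b +542.169ms=3/2b
2) 542.169ms=3/2b +542.169ms=3/2b
Σ=3b of 3 (166bpm 3/8) — PASS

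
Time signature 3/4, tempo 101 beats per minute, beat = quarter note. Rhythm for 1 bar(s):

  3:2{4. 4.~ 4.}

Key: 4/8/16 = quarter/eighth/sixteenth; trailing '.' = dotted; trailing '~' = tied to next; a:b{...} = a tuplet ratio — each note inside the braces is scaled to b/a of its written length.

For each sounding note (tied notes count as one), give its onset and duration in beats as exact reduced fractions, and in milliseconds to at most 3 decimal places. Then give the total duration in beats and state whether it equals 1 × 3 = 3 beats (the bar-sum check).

1) 0.0ms=0b +594.059ms=1b
2) 594.059ms=1b +1188.119ms=2b
Σ=3b of 3 (101bpm 3/4) — PASS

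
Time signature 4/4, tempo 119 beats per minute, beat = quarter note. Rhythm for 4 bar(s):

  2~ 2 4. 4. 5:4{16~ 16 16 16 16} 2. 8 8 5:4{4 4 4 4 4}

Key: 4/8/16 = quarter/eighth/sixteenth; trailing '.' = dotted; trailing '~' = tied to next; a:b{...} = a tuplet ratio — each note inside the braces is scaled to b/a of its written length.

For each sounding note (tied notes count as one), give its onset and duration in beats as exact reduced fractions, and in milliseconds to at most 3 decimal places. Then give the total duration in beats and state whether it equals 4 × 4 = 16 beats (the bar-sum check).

1) 0.0ms=0b +2016.807ms=4b
2) 2016.807ms=4b +756.303ms=3/2b
3) 2773.109ms=11/2b +756.303ms=3/2b
4) 3529.412ms=7b +201.681ms=2/5b
5) 3731.092ms=37/5b +100.84ms=1/5b
6) 3831.933ms=38/5b +100.84ms=1/5b
7) 3932.773ms=39/5b +100.84ms=1/5b
8) 4033.613ms=8b +1512.605ms=3b
9) 5546.218ms=11b +252.101ms=1/2b
10) 5798.319ms=23/2b +252.101ms=1/2b
11) 6050.42ms=12b +403.361ms=4/5b
12) 6453.782ms=64/5b +403.361ms=4/5b
13) 6857.143ms=68/5b +403.361ms=4/5b
14) 7260.504ms=72/5b +403.361ms=4/5b
15) 7663.866ms=76/5b +403.361ms=4/5b
Σ=16b of 16 (119bpm 4/4) — PASS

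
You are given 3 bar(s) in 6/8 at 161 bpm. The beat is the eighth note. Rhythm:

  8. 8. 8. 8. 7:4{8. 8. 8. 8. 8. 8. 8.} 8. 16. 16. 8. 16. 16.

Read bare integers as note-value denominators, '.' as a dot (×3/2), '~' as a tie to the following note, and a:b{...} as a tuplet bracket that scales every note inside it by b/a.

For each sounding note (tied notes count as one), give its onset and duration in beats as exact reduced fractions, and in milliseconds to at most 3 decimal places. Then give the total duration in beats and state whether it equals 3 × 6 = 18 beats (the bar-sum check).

1) 0.0ms=0b +559.006ms=3/2b
2) 559.006ms=3/2b +559.006ms=3/2b
3) 1118.012ms=3b +559.006ms=3/2b
4) 1677.019ms=9/2b +559.006ms=3/2b
5) 2236.025ms=6b +319.432ms=6/7b
6) 2555.457ms=48/7b +319.432ms=6/7b
7) 2874.889ms=54/7b +319.432ms=6/7b
8) 3194.321ms=60/7b +319.432ms=6/7b
9) 3513.753ms=66/7b +319.432ms=6/7b
10) 3833.185ms=72/7b +319.432ms=6/7b
11) 4152.618ms=78/7b +319.432ms=6/7b
12) 4472.05ms=12b +559.006ms=3/2b
13) 5031.056ms=27/2b +279.503ms=3/4b
14) 5310.559ms=57/4b +279.503ms=3/4b
15) 5590.062ms=15b +559.006ms=3/2b
16) 6149.068ms=33/2b +279.503ms=3/4b
17) 6428.571ms=69/4b +279.503ms=3/4b
Σ=18b of 18 (161bpm 6/8) — PASS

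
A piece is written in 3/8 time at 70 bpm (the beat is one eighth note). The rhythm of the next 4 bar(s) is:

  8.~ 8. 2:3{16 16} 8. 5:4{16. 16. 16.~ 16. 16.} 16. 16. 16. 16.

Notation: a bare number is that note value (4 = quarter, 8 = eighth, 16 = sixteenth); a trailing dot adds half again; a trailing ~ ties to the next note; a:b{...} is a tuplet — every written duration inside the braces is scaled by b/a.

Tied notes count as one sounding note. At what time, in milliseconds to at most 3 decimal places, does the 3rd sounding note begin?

note 3 onset = 15/4b = 3214.286ms

1. 0.0ms @ 0 + 2571.429ms (3)
2. 2571.429ms @ 3 + 642.857ms (3/4)
3. 3214.286ms @ 15/4 + 642.857ms (3/4)
4. 3857.143ms @ 9/2 + 1285.714ms (3/2)
5. 5142.857ms @ 6 + 514.286ms (3/5)
6. 5657.143ms @ 33/5 + 514.286ms (3/5)
7. 6171.429ms @ 36/5 + 1028.571ms (6/5)
8. 7200.0ms @ 42/5 + 514.286ms (3/5)
9. 7714.286ms @ 9 + 642.857ms (3/4)
10. 8357.143ms @ 39/4 + 642.857ms (3/4)
11. 9000.0ms @ 21/2 + 642.857ms (3/4)
12. 9642.857ms @ 45/4 + 642.857ms (3/4)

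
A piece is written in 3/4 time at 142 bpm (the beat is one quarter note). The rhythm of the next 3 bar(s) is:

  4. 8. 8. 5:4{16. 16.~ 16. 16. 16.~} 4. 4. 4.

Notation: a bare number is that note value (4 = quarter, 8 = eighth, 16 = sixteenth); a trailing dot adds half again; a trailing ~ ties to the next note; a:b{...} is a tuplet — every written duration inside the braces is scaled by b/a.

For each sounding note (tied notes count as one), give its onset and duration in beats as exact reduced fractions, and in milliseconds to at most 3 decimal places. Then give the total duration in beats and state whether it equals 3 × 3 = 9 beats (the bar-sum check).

1) 0.0ms=0b +633.803ms=3/2b
2) 633.803ms=3/2b +316.901ms=3/4b
3) 950.704ms=9/4b +316.901ms=3/4b
4) 1267.606ms=3b +126.761ms=3/10b
5) 1394.366ms=33/10b +253.521ms=3/5b
6) 1647.887ms=39/10b +126.761ms=3/10b
7) 1774.648ms=21/5b +760.563ms=9/5b
8) 2535.211ms=6b +633.803ms=3/2b
9) 3169.014ms=15/2b +633.803ms=3/2b
Σ=9b of 9 (142bpm 3/4) — PASS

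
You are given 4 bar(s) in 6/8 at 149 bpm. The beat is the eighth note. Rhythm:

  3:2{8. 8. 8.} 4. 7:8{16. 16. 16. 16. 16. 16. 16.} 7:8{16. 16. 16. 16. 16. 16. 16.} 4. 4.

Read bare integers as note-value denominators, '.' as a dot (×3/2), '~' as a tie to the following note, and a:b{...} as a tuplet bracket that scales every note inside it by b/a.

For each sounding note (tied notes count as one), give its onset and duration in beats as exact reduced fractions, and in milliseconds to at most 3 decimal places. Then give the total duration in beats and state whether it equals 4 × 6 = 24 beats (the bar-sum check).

1) 0.0ms=0b +402.685ms=1b
2) 402.685ms=1b +402.685ms=1b
3) 805.369ms=2b +402.685ms=1b
4) 1208.054ms=3b +1208.054ms=3b
5) 2416.107ms=6b +345.158ms=6/7b
6) 2761.266ms=48/7b +345.158ms=6/7b
7) 3106.424ms=54/7b +345.158ms=6/7b
8) 3451.582ms=60/7b +345.158ms=6/7b
9) 3796.74ms=66/7b +345.158ms=6/7b
10) 4141.898ms=72/7b +345.158ms=6/7b
11) 4487.057ms=78/7b +345.158ms=6/7b
12) 4832.215ms=12b +345.158ms=6/7b
13) 5177.373ms=90/7b +345.158ms=6/7b
14) 5522.531ms=96/7b +345.158ms=6/7b
15) 5867.689ms=102/7b +345.158ms=6/7b
16) 6212.848ms=108/7b +345.158ms=6/7b
17) 6558.006ms=114/7b +345.158ms=6/7b
18) 6903.164ms=120/7b +345.158ms=6/7b
19) 7248.322ms=18b +1208.054ms=3b
20) 8456.376ms=21b +1208.054ms=3b
Σ=24b of 24 (149bpm 6/8) — PASS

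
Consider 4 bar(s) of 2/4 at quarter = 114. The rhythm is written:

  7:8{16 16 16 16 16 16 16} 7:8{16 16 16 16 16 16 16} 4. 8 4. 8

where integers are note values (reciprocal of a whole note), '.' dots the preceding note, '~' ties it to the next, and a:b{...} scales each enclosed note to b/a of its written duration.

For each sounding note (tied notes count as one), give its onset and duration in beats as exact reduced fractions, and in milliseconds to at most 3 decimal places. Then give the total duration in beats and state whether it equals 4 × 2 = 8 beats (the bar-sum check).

1) 0.0ms=0b +150.376ms=2/7b
2) 150.376ms=2/7b +150.376ms=2/7b
3) 300.752ms=4/7b +150.376ms=2/7b
4) 451.128ms=6/7b +150.376ms=2/7b
5) 601.504ms=8/7b +150.376ms=2/7b
6) 751.88ms=10/7b +150.376ms=2/7b
7) 902.256ms=12/7b +150.376ms=2/7b
8) 1052.632ms=2b +150.376ms=2/7b
9) 1203.008ms=16/7b +150.376ms=2/7b
10) 1353.383ms=18/7b +150.376ms=2/7b
11) 1503.759ms=20/7b +150.376ms=2/7b
12) 1654.135ms=22/7b +150.376ms=2/7b
13) 1804.511ms=24/7b +150.376ms=2/7b
14) 1954.887ms=26/7b +150.376ms=2/7b
15) 2105.263ms=4b +789.474ms=3/2b
16) 2894.737ms=11/2b +263.158ms=1/2b
17) 3157.895ms=6b +789.474ms=3/2b
18) 3947.368ms=15/2b +263.158ms=1/2b
Σ=8b of 8 (114bpm 2/4) — PASS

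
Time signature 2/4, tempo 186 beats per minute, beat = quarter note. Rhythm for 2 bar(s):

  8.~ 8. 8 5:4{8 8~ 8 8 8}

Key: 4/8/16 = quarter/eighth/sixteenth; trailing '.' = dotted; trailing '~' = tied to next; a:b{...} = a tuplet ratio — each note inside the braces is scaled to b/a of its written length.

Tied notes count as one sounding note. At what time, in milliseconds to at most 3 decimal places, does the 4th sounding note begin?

note 4 onset = 12/5b = 774.194ms

1. 0.0ms @ 0 + 483.871ms (3/2)
2. 483.871ms @ 3/2 + 161.29ms (1/2)
3. 645.161ms @ 2 + 129.032ms (2/5)
4. 774.194ms @ 12/5 + 258.065ms (4/5)
5. 1032.258ms @ 16/5 + 129.032ms (2/5)
6. 1161.29ms @ 18/5 + 129.032ms (2/5)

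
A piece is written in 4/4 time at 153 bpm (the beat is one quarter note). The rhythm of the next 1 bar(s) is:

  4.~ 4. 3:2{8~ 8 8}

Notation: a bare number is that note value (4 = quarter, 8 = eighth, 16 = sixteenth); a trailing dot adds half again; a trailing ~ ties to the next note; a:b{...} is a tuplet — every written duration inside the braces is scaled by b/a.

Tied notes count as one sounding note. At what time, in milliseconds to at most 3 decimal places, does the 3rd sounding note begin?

1. 0.0ms @ 0 + 1176.471ms (3)
2. 1176.471ms @ 3 + 261.438ms (2/3)
3. 1437.908ms @ 11/3 + 130.719ms (1/3)

note 3 onset = 11/3b = 1437.908ms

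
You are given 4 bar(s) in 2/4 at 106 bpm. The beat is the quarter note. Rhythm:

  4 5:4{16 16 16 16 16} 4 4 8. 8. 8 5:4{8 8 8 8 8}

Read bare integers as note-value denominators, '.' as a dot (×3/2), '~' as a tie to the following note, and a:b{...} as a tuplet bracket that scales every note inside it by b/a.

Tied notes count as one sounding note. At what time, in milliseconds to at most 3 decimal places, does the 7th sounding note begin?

1. 0.0ms @ 0 + 566.038ms (1)
2. 566.038ms @ 1 + 113.208ms (1/5)
3. 679.245ms @ 6/5 + 113.208ms (1/5)
4. 792.453ms @ 7/5 + 113.208ms (1/5)
5. 905.66ms @ 8/5 + 113.208ms (1/5)
6. 1018.868ms @ 9/5 + 113.208ms (1/5)
7. 1132.075ms @ 2 + 566.038ms (1)
8. 1698.113ms @ 3 + 566.038ms (1)
9. 2264.151ms @ 4 + 424.528ms (3/4)
10. 2688.679ms @ 19/4 + 424.528ms (3/4)
11. 3113.208ms @ 11/2 + 283.019ms (1/2)
12. 3396.226ms @ 6 + 226.415ms (2/5)
13. 3622.642ms @ 32/5 + 226.415ms (2/5)
14. 3849.057ms @ 34/5 + 226.415ms (2/5)
15. 4075.472ms @ 36/5 + 226.415ms (2/5)
16. 4301.887ms @ 38/5 + 226.415ms (2/5)

note 7 onset = 2b = 1132.075ms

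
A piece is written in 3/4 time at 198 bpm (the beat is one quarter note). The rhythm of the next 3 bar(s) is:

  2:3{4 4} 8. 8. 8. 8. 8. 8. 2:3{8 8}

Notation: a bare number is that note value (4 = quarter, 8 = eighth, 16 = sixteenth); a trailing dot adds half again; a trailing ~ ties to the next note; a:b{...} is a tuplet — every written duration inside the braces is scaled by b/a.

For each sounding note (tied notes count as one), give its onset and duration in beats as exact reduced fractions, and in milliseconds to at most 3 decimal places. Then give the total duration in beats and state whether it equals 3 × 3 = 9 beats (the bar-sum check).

1) 0.0ms=0b +454.545ms=3/2b
2) 454.545ms=3/2b +454.545ms=3/2b
3) 909.091ms=3b +227.273ms=3/4b
4) 1136.364ms=15/4b +227.273ms=3/4b
5) 1363.636ms=9/2b +227.273ms=3/4b
6) 1590.909ms=21/4b +227.273ms=3/4b
7) 1818.182ms=6b +227.273ms=3/4b
8) 2045.455ms=27/4b +227.273ms=3/4b
9) 2272.727ms=15/2b +227.273ms=3/4b
10) 2500.0ms=33/4b +227.273ms=3/4b
Σ=9b of 9 (198bpm 3/4) — PASS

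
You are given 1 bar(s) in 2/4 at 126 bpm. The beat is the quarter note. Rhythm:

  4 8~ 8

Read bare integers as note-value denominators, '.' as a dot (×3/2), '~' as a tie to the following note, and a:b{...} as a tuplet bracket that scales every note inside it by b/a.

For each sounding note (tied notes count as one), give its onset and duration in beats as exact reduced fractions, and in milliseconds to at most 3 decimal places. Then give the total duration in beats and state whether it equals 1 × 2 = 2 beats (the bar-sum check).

1) 0.0ms=0b +476.19ms=1b
2) 476.19ms=1b +476.19ms=1b
Σ=2b of 2 (126bpm 2/4) — PASS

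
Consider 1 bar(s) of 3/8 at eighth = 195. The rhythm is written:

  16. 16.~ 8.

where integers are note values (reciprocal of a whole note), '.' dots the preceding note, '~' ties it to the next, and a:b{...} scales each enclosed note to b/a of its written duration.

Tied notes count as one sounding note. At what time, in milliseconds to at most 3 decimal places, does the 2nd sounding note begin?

note 2 onset = 3/4b = 230.769ms

1. 0.0ms @ 0 + 230.769ms (3/4)
2. 230.769ms @ 3/4 + 692.308ms (9/4)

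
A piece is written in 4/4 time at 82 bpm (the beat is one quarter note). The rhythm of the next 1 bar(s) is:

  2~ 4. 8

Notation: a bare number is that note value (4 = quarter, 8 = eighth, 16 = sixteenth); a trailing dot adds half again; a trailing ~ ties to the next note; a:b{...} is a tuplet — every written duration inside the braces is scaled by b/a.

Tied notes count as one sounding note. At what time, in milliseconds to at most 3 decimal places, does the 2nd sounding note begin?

1. 0.0ms @ 0 + 2560.976ms (7/2)
2. 2560.976ms @ 7/2 + 365.854ms (1/2)

note 2 onset = 7/2b = 2560.976ms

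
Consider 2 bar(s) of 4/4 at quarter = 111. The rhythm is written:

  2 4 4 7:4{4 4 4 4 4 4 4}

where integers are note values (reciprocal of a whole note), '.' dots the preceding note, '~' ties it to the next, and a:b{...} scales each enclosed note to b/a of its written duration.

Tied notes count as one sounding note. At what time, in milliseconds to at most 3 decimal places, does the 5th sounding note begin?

note 5 onset = 32/7b = 2471.042ms

1. 0.0ms @ 0 + 1081.081ms (2)
2. 1081.081ms @ 2 + 540.541ms (1)
3. 1621.622ms @ 3 + 540.541ms (1)
4. 2162.162ms @ 4 + 308.88ms (4/7)
5. 2471.042ms @ 32/7 + 308.88ms (4/7)
6. 2779.923ms @ 36/7 + 308.88ms (4/7)
7. 3088.803ms @ 40/7 + 308.88ms (4/7)
8. 3397.683ms @ 44/7 + 308.88ms (4/7)
9. 3706.564ms @ 48/7 + 308.88ms (4/7)
10. 4015.444ms @ 52/7 + 308.88ms (4/7)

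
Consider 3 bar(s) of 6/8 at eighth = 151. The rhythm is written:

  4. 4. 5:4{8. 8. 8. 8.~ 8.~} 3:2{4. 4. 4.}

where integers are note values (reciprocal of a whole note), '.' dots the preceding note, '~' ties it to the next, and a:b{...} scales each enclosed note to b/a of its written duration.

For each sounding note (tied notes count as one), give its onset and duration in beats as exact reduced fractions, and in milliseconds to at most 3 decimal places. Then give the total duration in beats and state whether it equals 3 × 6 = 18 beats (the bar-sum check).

1) 0.0ms=0b +1192.053ms=3b
2) 1192.053ms=3b +1192.053ms=3b
3) 2384.106ms=6b +476.821ms=6/5b
4) 2860.927ms=36/5b +476.821ms=6/5b
5) 3337.748ms=42/5b +476.821ms=6/5b
6) 3814.57ms=48/5b +1748.344ms=22/5b
7) 5562.914ms=14b +794.702ms=2b
8) 6357.616ms=16b +794.702ms=2b
Σ=18b of 18 (151bpm 6/8) — PASS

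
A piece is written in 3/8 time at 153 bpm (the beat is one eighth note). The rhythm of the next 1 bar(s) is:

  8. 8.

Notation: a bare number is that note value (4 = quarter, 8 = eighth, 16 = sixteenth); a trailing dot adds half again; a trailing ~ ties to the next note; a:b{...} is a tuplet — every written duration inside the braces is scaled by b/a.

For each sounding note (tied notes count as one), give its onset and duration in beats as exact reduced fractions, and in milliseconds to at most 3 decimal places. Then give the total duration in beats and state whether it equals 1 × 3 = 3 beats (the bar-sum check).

1) 0.0ms=0b +588.235ms=3/2b
2) 588.235ms=3/2b +588.235ms=3/2b
Σ=3b of 3 (153bpm 3/8) — PASS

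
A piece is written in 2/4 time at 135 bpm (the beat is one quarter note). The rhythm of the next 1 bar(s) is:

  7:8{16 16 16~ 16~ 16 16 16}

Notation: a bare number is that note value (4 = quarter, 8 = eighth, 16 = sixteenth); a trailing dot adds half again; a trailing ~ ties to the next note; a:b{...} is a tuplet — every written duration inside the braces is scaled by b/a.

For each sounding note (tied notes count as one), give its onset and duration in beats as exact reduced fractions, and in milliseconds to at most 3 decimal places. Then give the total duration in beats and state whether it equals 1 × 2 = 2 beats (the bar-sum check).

1) 0.0ms=0b +126.984ms=2/7b
2) 126.984ms=2/7b +126.984ms=2/7b
3) 253.968ms=4/7b +380.952ms=6/7b
4) 634.921ms=10/7b +126.984ms=2/7b
5) 761.905ms=12/7b +126.984ms=2/7b
Σ=2b of 2 (135bpm 2/4) — PASS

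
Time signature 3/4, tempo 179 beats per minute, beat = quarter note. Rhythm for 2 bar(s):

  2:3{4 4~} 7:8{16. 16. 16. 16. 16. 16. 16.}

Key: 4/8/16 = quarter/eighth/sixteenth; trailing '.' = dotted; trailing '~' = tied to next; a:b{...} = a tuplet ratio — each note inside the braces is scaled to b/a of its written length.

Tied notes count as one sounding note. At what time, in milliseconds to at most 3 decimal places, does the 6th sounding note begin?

note 6 onset = 33/7b = 1580.208ms

1. 0.0ms @ 0 + 502.793ms (3/2)
2. 502.793ms @ 3/2 + 646.449ms (27/14)
3. 1149.242ms @ 24/7 + 143.655ms (3/7)
4. 1292.897ms @ 27/7 + 143.655ms (3/7)
5. 1436.552ms @ 30/7 + 143.655ms (3/7)
6. 1580.208ms @ 33/7 + 143.655ms (3/7)
7. 1723.863ms @ 36/7 + 143.655ms (3/7)
8. 1867.518ms @ 39/7 + 143.655ms (3/7)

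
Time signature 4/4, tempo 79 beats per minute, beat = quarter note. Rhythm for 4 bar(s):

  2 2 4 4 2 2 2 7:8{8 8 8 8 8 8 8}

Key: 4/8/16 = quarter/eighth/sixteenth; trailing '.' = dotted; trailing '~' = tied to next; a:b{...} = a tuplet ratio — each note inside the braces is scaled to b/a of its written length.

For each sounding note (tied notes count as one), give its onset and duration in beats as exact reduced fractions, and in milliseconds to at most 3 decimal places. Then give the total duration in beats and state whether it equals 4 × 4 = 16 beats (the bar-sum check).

1) 0.0ms=0b +1518.987ms=2b
2) 1518.987ms=2b +1518.987ms=2b
3) 3037.975ms=4b +759.494ms=1b
4) 3797.468ms=5b +759.494ms=1b
5) 4556.962ms=6b +1518.987ms=2b
6) 6075.949ms=8b +1518.987ms=2b
7) 7594.937ms=10b +1518.987ms=2b
8) 9113.924ms=12b +433.996ms=4/7b
9) 9547.92ms=88/7b +433.996ms=4/7b
10) 9981.917ms=92/7b +433.996ms=4/7b
11) 10415.913ms=96/7b +433.996ms=4/7b
12) 10849.91ms=100/7b +433.996ms=4/7b
13) 11283.906ms=104/7b +433.996ms=4/7b
14) 11717.902ms=108/7b +433.996ms=4/7b
Σ=16b of 16 (79bpm 4/4) — PASS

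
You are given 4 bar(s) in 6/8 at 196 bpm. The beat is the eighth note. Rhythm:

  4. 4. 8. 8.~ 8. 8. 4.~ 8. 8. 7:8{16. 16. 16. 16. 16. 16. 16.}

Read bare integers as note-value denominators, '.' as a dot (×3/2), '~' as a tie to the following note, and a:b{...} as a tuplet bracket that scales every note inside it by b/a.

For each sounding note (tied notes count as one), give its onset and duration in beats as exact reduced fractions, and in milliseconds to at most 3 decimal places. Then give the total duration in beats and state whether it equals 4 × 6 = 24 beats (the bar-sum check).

1) 0.0ms=0b +918.367ms=3b
2) 918.367ms=3b +918.367ms=3b
3) 1836.735ms=6b +459.184ms=3/2b
4) 2295.918ms=15/2b +918.367ms=3b
5) 3214.286ms=21/2b +459.184ms=3/2b
6) 3673.469ms=12b +1377.551ms=9/2b
7) 5051.02ms=33/2b +459.184ms=3/2b
8) 5510.204ms=18b +262.391ms=6/7b
9) 5772.595ms=132/7b +262.391ms=6/7b
10) 6034.985ms=138/7b +262.391ms=6/7b
11) 6297.376ms=144/7b +262.391ms=6/7b
12) 6559.767ms=150/7b +262.391ms=6/7b
13) 6822.157ms=156/7b +262.391ms=6/7b
14) 7084.548ms=162/7b +262.391ms=6/7b
Σ=24b of 24 (196bpm 6/8) — PASS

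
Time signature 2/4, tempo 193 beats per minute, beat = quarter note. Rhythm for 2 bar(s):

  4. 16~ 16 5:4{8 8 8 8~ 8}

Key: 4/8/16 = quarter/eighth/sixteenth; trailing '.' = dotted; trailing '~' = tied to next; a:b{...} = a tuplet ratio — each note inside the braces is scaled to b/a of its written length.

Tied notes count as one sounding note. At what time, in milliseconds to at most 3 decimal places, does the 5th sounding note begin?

note 5 onset = 14/5b = 870.466ms

1. 0.0ms @ 0 + 466.321ms (3/2)
2. 466.321ms @ 3/2 + 155.44ms (1/2)
3. 621.762ms @ 2 + 124.352ms (2/5)
4. 746.114ms @ 12/5 + 124.352ms (2/5)
5. 870.466ms @ 14/5 + 124.352ms (2/5)
6. 994.819ms @ 16/5 + 248.705ms (4/5)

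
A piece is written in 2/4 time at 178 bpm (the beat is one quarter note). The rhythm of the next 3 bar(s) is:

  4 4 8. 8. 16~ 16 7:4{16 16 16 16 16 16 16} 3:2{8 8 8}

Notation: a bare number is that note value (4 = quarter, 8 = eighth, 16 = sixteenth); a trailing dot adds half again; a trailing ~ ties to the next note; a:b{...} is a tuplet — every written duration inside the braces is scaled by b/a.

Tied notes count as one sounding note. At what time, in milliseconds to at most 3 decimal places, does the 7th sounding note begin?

1. 0.0ms @ 0 + 337.079ms (1)
2. 337.079ms @ 1 + 337.079ms (1)
3. 674.157ms @ 2 + 252.809ms (3/4)
4. 926.966ms @ 11/4 + 252.809ms (3/4)
5. 1179.775ms @ 7/2 + 168.539ms (1/2)
6. 1348.315ms @ 4 + 48.154ms (1/7)
7. 1396.469ms @ 29/7 + 48.154ms (1/7)
8. 1444.623ms @ 30/7 + 48.154ms (1/7)
9. 1492.777ms @ 31/7 + 48.154ms (1/7)
10. 1540.931ms @ 32/7 + 48.154ms (1/7)
11. 1589.085ms @ 33/7 + 48.154ms (1/7)
12. 1637.239ms @ 34/7 + 48.154ms (1/7)
13. 1685.393ms @ 5 + 112.36ms (1/3)
14. 1797.753ms @ 16/3 + 112.36ms (1/3)
15. 1910.112ms @ 17/3 + 112.36ms (1/3)

note 7 onset = 29/7b = 1396.469ms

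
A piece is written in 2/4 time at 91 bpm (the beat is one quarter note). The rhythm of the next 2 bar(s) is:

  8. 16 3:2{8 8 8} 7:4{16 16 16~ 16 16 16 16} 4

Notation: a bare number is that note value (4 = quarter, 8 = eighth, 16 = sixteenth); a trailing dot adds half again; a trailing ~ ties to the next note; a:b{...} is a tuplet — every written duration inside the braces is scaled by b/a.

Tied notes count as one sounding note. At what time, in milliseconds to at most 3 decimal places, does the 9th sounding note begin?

1. 0.0ms @ 0 + 494.505ms (3/4)
2. 494.505ms @ 3/4 + 164.835ms (1/4)
3. 659.341ms @ 1 + 219.78ms (1/3)
4. 879.121ms @ 4/3 + 219.78ms (1/3)
5. 1098.901ms @ 5/3 + 219.78ms (1/3)
6. 1318.681ms @ 2 + 94.192ms (1/7)
7. 1412.873ms @ 15/7 + 94.192ms (1/7)
8. 1507.064ms @ 16/7 + 188.383ms (2/7)
9. 1695.447ms @ 18/7 + 94.192ms (1/7)
10. 1789.639ms @ 19/7 + 94.192ms (1/7)
11. 1883.83ms @ 20/7 + 94.192ms (1/7)
12. 1978.022ms @ 3 + 659.341ms (1)

note 9 onset = 18/7b = 1695.447ms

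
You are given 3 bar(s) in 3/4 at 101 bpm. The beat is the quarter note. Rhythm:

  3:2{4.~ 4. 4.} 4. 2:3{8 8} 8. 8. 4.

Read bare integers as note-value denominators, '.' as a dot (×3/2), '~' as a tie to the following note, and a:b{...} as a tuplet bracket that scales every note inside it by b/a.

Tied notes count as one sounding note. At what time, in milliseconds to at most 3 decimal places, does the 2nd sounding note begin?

1. 0.0ms @ 0 + 1188.119ms (2)
2. 1188.119ms @ 2 + 594.059ms (1)
3. 1782.178ms @ 3 + 891.089ms (3/2)
4. 2673.267ms @ 9/2 + 445.545ms (3/4)
5. 3118.812ms @ 21/4 + 445.545ms (3/4)
6. 3564.356ms @ 6 + 445.545ms (3/4)
7. 4009.901ms @ 27/4 + 445.545ms (3/4)
8. 4455.446ms @ 15/2 + 891.089ms (3/2)

note 2 onset = 2b = 1188.119ms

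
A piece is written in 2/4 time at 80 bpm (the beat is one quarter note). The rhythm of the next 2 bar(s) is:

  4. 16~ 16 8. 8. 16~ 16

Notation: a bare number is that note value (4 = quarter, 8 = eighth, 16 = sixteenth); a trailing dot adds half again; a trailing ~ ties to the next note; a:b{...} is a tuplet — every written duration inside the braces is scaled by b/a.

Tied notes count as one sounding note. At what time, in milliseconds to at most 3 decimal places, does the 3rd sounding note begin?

1. 0.0ms @ 0 + 1125.0ms (3/2)
2. 1125.0ms @ 3/2 + 375.0ms (1/2)
3. 1500.0ms @ 2 + 562.5ms (3/4)
4. 2062.5ms @ 11/4 + 562.5ms (3/4)
5. 2625.0ms @ 7/2 + 375.0ms (1/2)

note 3 onset = 2b = 1500.0ms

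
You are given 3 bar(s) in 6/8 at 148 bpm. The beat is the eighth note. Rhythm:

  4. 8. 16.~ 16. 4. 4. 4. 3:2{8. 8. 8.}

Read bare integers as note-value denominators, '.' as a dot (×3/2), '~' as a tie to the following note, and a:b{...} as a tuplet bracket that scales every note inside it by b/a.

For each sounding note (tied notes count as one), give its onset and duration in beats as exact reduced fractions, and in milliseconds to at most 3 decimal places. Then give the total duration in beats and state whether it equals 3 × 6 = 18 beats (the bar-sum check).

1) 0.0ms=0b +1216.216ms=3b
2) 1216.216ms=3b +608.108ms=3/2b
3) 1824.324ms=9/2b +608.108ms=3/2b
4) 2432.432ms=6b +1216.216ms=3b
5) 3648.649ms=9b +1216.216ms=3b
6) 4864.865ms=12b +1216.216ms=3b
7) 6081.081ms=15b +405.405ms=1b
8) 6486.486ms=16b +405.405ms=1b
9) 6891.892ms=17b +405.405ms=1b
Σ=18b of 18 (148bpm 6/8) — PASS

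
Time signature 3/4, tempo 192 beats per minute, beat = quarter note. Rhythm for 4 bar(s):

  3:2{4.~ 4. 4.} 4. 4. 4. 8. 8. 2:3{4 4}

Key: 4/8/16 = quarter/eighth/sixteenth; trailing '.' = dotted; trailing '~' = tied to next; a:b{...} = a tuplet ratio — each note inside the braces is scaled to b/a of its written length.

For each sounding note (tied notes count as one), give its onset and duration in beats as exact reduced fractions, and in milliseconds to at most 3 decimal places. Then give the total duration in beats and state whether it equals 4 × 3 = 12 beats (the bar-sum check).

1) 0.0ms=0b +625.0ms=2b
2) 625.0ms=2b +312.5ms=1b
3) 937.5ms=3b +468.75ms=3/2b
4) 1406.25ms=9/2b +468.75ms=3/2b
5) 1875.0ms=6b +468.75ms=3/2b
6) 2343.75ms=15/2b +234.375ms=3/4b
7) 2578.125ms=33/4b +234.375ms=3/4b
8) 2812.5ms=9b +468.75ms=3/2b
9) 3281.25ms=21/2b +468.75ms=3/2b
Σ=12b of 12 (192bpm 3/4) — PASS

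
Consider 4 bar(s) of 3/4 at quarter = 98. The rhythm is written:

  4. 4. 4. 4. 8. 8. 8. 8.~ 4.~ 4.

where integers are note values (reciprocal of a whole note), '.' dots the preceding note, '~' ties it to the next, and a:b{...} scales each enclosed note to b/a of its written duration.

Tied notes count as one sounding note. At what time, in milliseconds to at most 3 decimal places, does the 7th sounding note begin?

1. 0.0ms @ 0 + 918.367ms (3/2)
2. 918.367ms @ 3/2 + 918.367ms (3/2)
3. 1836.735ms @ 3 + 918.367ms (3/2)
4. 2755.102ms @ 9/2 + 918.367ms (3/2)
5. 3673.469ms @ 6 + 459.184ms (3/4)
6. 4132.653ms @ 27/4 + 459.184ms (3/4)
7. 4591.837ms @ 15/2 + 459.184ms (3/4)
8. 5051.02ms @ 33/4 + 2295.918ms (15/4)

note 7 onset = 15/2b = 4591.837ms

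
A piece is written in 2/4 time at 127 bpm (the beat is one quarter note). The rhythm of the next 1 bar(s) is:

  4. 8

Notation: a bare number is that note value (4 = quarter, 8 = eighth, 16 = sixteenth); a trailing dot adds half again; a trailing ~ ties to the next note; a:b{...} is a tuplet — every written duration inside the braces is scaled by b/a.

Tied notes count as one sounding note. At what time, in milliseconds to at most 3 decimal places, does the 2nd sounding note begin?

note 2 onset = 3/2b = 708.661ms

1. 0.0ms @ 0 + 708.661ms (3/2)
2. 708.661ms @ 3/2 + 236.22ms (1/2)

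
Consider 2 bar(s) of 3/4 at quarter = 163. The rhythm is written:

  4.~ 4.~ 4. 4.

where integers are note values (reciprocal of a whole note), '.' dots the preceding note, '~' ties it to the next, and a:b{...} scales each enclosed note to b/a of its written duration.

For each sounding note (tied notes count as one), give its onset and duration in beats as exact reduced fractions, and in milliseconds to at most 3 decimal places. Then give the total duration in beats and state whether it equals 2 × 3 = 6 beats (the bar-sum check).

1) 0.0ms=0b +1656.442ms=9/2b
2) 1656.442ms=9/2b +552.147ms=3/2b
Σ=6b of 6 (163bpm 3/4) — PASS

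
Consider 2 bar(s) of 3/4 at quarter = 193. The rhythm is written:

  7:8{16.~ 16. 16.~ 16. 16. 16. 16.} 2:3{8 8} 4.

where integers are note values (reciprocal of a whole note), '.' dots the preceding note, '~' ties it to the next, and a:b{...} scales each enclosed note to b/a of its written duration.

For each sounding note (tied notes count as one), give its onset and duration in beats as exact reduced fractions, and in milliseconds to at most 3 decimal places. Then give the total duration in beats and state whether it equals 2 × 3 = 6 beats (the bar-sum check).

1) 0.0ms=0b +266.469ms=6/7b
2) 266.469ms=6/7b +266.469ms=6/7b
3) 532.939ms=12/7b +133.235ms=3/7b
4) 666.173ms=15/7b +133.235ms=3/7b
5) 799.408ms=18/7b +133.235ms=3/7b
6) 932.642ms=3b +233.161ms=3/4b
7) 1165.803ms=15/4b +233.161ms=3/4b
8) 1398.964ms=9/2b +466.321ms=3/2b
Σ=6b of 6 (193bpm 3/4) — PASS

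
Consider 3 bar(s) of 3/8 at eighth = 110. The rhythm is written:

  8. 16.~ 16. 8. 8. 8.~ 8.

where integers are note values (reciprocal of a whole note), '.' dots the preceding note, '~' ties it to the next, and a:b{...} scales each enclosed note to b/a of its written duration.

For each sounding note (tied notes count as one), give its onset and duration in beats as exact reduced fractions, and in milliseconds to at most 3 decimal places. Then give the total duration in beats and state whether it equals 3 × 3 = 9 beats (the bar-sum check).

1) 0.0ms=0b +818.182ms=3/2b
2) 818.182ms=3/2b +818.182ms=3/2b
3) 1636.364ms=3b +818.182ms=3/2b
4) 2454.545ms=9/2b +818.182ms=3/2b
5) 3272.727ms=6b +1636.364ms=3b
Σ=9b of 9 (110bpm 3/8) — PASS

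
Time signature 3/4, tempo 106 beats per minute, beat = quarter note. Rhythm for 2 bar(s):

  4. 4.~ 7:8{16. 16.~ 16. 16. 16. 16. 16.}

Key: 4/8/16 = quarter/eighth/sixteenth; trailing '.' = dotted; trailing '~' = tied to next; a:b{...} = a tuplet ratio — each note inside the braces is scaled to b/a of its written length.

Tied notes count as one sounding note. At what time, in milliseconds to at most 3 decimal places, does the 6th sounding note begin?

1. 0.0ms @ 0 + 849.057ms (3/2)
2. 849.057ms @ 3/2 + 1091.644ms (27/14)
3. 1940.701ms @ 24/7 + 485.175ms (6/7)
4. 2425.876ms @ 30/7 + 242.588ms (3/7)
5. 2668.464ms @ 33/7 + 242.588ms (3/7)
6. 2911.051ms @ 36/7 + 242.588ms (3/7)
7. 3153.639ms @ 39/7 + 242.588ms (3/7)

note 6 onset = 36/7b = 2911.051ms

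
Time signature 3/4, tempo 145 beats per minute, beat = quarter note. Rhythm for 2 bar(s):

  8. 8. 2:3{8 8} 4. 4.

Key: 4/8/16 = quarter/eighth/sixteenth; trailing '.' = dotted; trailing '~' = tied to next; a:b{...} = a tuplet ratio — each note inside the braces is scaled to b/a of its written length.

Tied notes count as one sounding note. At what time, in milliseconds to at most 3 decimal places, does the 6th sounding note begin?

note 6 onset = 9/2b = 1862.069ms

1. 0.0ms @ 0 + 310.345ms (3/4)
2. 310.345ms @ 3/4 + 310.345ms (3/4)
3. 620.69ms @ 3/2 + 310.345ms (3/4)
4. 931.034ms @ 9/4 + 310.345ms (3/4)
5. 1241.379ms @ 3 + 620.69ms (3/2)
6. 1862.069ms @ 9/2 + 620.69ms (3/2)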